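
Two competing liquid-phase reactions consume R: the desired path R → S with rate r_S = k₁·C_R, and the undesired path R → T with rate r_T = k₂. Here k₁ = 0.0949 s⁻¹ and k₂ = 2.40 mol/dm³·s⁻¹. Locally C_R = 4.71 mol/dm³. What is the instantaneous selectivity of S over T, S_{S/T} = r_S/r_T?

0.186

S_{S/T} = r_S/r_T = (k₁·C_R)/(k₂) = (k₁/k₂)·C_R.
= (0.0949×4.710) / (2.40) = 0.4470/2.400 = 0.186.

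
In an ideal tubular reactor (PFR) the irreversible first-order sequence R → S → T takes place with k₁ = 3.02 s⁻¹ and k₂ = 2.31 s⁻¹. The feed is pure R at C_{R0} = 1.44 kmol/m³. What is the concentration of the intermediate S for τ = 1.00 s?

The intermediate concentration in a first-order A→B→C sequence is C_S = k₁C_{R0}(e^(−k₁τ) − e^(−k₂τ))/(k₂−k₁).
e^(−k₁τ) = e^(−3.02×1.00) = e^(−3.020) = 0.04880; e^(−k₂τ) = e^(−2.310) = 0.09926.
C_S = 3.02×1.44/(2.31−3.02) × (0.04880−0.09926) = (-6.125)×(-0.05046) = 0.3091 kmol/m³.

0.309 kmol/m³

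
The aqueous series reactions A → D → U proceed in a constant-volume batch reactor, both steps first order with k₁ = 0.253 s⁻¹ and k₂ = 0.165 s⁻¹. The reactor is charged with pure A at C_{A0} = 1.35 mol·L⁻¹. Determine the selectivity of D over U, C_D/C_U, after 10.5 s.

0.492

Solving the coupled first-order balances gives C_D(t) = [k₁/(k₂−k₁)]·C_{A0}·(e^(−k₁t) − e^(−k₂t)).
e^(−k₁t) = e^(−0.253×10.5) = e^(−2.656) = 0.07019; e^(−k₂t) = e^(−1.733) = 0.1768.
C_D = 0.253×1.35/(0.165−0.253) × (0.07019−0.1768) = (-3.881)×(-0.1066) = 0.4139 mol·L⁻¹.
C_A = C_{A0}e^(−k₁t) = 0.09476 mol·L⁻¹, so C_U = C_{A0}−C_A−C_D = 0.8413 mol·L⁻¹; C_D/C_U = 0.492.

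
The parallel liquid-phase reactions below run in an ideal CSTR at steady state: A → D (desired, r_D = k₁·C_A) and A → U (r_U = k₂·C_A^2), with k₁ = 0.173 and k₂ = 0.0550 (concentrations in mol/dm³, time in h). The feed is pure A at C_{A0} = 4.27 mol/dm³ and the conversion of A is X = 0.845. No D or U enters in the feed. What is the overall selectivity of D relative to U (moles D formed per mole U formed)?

Exit C_A = C_{A0}(1−X) = 4.27×0.155 = 0.6619 mol/dm³.
Rates in a CSTR are evaluated at the outlet concentration: r_D = 0.173×0.6619 = 0.1145, r_U = 0.0550×0.6619^2 = 0.02409.
Overall selectivity = C_D/C_U = r_Dτ/(r_Uτ) = r_D/r_U = 4.75.

4.75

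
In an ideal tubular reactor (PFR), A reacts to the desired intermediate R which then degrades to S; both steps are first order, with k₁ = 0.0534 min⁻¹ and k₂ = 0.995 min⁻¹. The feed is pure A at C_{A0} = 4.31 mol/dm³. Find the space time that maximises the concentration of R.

For first-order series the maximum of C_R occurs at τ_opt = ln(k₂/k₁)/(k₂−k₁).
= ln(0.995/0.0534)/(0.995−0.0534) = ln(18.63)/0.9416 = 2.925/0.9416 = 3.11 min.

3.11 min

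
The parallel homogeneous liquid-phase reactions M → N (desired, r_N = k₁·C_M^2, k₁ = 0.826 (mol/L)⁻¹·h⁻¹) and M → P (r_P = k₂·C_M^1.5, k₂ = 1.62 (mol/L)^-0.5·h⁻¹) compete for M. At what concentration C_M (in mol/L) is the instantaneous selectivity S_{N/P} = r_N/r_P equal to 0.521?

S_{N/P} = (k₁/k₂)·C_M^0.5 ⇒ C_M = (S·k₂/k₁)^(2).
= (0.521×1.62/0.826)^(2) = (1.022)^(2) = 1.04 mol/L.

1.04 mol/L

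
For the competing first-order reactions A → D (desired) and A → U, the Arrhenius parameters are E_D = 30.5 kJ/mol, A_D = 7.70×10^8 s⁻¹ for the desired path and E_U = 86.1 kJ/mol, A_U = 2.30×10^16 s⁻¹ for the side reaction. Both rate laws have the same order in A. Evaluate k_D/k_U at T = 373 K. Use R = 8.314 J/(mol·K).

With equal orders, S_{D/U} = k_D/k_U = (A_D/A_U)·exp[(E_U−E_D)/(RT)].
(E_U−E_D)/(RT) = (86.1−30.5)×10³/(8.314×373) = 55600/3101 = 17.93.
k_D/k_U = (7.70×10^8/2.30×10^16)·exp(17.93) = 3.348×10^-8 × 6.116×10^7 = 2.05.

2.05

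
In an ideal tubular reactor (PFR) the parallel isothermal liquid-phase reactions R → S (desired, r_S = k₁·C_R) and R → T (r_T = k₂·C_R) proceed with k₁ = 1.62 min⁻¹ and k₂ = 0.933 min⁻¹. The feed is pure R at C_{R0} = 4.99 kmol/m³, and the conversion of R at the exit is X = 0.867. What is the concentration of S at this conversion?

2.75 kmol/m³

C_R = C_{R0}(1−X) = 0.6637 kmol/m³.
Both paths are first order in R, so the instantaneous fraction to S is constant: dC_S/d(−C_R) = k₁/(k₁+k₂) = 0.6345.
C_S = 0.6345·(C_{R0}−C_R) = 0.6345×4.326 = 2.75 kmol/m³.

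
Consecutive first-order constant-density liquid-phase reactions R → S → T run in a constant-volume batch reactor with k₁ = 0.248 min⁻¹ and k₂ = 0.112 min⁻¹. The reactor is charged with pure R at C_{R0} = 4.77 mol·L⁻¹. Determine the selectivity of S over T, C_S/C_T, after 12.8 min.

0.598

The intermediate concentration in a first-order A→B→C sequence is C_S = k₁C_{R0}(e^(−k₁t) − e^(−k₂t))/(k₂−k₁).
e^(−k₁t) = e^(−0.248×12.8) = e^(−3.174) = 0.04182; e^(−k₂t) = e^(−1.434) = 0.2384.
C_S = 0.248×4.77/(0.112−0.248) × (0.04182−0.2384) = (-8.698)×(-0.1966) = 1.710 mol·L⁻¹.
C_R = C_{R0}e^(−k₁t) = 0.1995 mol·L⁻¹, so C_T = C_{R0}−C_R−C_S = 2.860 mol·L⁻¹; C_S/C_T = 0.598.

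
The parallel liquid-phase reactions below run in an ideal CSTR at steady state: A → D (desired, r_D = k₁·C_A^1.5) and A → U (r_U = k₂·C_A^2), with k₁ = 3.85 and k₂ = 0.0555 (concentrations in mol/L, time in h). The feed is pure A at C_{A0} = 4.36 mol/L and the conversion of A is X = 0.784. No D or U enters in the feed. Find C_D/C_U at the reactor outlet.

71.5

Exit C_A = C_{A0}(1−X) = 4.36×0.216 = 0.9418 mol/L.
A CSTR operates uniformly at the exit composition, giving r_D = 3.519 and r_U = 0.04922 (each k·C_A^n at C_A = 0.9418).
Overall selectivity = C_D/C_U = r_Dτ/(r_Uτ) = r_D/r_U = 71.5.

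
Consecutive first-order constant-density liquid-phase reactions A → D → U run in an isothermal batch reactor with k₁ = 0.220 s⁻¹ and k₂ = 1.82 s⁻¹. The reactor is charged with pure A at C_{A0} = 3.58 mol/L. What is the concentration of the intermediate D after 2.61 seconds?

0.273 mol/L

The intermediate concentration in a first-order A→B→C sequence is C_D = k₁C_{A0}(e^(−k₁t) − e^(−k₂t))/(k₂−k₁).
e^(−k₁t) = e^(−0.220×2.61) = e^(−0.5742) = 0.5632; e^(−k₂t) = e^(−4.750) = 0.008650.
C_D = 0.220×3.58/(1.82−0.220) × (0.5632−0.008650) = 0.4922×0.5545 = 0.2730 mol/L.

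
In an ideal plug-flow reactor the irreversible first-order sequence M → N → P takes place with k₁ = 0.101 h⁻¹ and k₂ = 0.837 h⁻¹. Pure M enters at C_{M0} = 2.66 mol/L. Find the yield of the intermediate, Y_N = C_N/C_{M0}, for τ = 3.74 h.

0.0881

The intermediate concentration in a first-order A→B→C sequence is C_N = k₁C_{M0}(e^(−k₁τ) − e^(−k₂τ))/(k₂−k₁).
e^(−k₁τ) = e^(−0.101×3.74) = e^(−0.3777) = 0.6854; e^(−k₂τ) = e^(−3.130) = 0.04370.
C_N = 0.101×2.66/(0.837−0.101) × (0.6854−0.04370) = 0.3650×0.6417 = 0.2342 mol/L.
Y_N = C_N/C_{M0} = 0.2342/2.66 = 0.0881.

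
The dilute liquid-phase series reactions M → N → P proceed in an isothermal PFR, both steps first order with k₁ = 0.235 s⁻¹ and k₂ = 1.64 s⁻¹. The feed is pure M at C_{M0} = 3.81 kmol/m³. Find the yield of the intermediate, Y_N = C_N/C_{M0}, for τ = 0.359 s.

0.0609

For first-order series with pure M initially, C_N(τ) = k₁C_{M0}/(k₂−k₁)·(e^(−k₁τ) − e^(−k₂τ)).
e^(−k₁τ) = e^(−0.235×0.359) = e^(−0.08436) = 0.9191; e^(−k₂τ) = e^(−0.5888) = 0.5550.
C_N = 0.235×3.81/(1.64−0.235) × (0.9191−0.5550) = 0.6373×0.3641 = 0.2320 kmol/m³.
Y_N = C_N/C_{M0} = 0.2320/3.81 = 0.0609.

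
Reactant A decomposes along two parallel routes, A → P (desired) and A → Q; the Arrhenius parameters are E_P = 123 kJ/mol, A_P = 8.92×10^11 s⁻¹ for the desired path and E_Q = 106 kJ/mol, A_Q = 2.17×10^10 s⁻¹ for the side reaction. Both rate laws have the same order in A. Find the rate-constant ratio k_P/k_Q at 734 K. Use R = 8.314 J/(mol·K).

2.54

k_P/k_Q = (A_P/A_Q)·exp[−(E_P−E_Q)/(RT)] = (A_P/A_Q)·exp[(E_Q−E_P)/(RT)].
(E_Q−E_P)/(RT) = (106−123)×10³/(8.314×734) = -17000/6102 = -2.786.
k_P/k_Q = (8.92×10^11/2.17×10^10)·exp(-2.786) = 41.11 × 0.06168 = 2.54.
Since E_P > E_Q, raising the temperature improves selectivity toward P.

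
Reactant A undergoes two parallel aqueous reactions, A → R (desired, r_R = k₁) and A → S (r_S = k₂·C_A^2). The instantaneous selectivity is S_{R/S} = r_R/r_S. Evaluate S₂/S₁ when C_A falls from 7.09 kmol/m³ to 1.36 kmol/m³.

27.2

S_{R/S} = (k₁/k₂)·C_A^-2, so S₂/S₁ = (C_{A,2}/C_{A,1})^-2.
= (1.36/7.09)^(-2) = (0.1918)^(-2) = 27.2.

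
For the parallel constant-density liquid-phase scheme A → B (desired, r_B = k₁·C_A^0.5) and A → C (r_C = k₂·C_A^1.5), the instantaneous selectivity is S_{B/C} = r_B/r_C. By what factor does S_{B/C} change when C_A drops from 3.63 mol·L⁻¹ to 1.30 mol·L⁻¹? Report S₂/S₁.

2.79

S_{B/C} = (k₁/k₂)·C_A⁻¹, so S₂/S₁ = (C_{A,2}/C_{A,1})⁻¹.
= 3.63/1.30 = 2.79.
Selectivity toward B rises as C_A falls — low-concentration operation is favoured.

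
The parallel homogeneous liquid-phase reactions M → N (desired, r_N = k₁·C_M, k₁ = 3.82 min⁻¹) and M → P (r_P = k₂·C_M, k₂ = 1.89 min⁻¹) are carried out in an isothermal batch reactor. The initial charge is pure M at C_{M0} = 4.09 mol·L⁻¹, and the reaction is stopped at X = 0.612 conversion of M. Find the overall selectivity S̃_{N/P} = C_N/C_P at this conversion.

2.02

C_M = C_{M0}(1−X) = 1.587 mol·L⁻¹.
Both paths are first order in M, so the instantaneous fraction to N is constant: dC_N/d(−C_M) = k₁/(k₁+k₂) = 0.6690.
C_N = 0.6690·(C_{M0}−C_M) = 0.6690×2.503 = 1.67 mol·L⁻¹.
C_P = (C_{M0}−C_M)−C_N = 0.8285 mol·L⁻¹; S̃_{N/P} = 1.675/0.8285 = 2.02.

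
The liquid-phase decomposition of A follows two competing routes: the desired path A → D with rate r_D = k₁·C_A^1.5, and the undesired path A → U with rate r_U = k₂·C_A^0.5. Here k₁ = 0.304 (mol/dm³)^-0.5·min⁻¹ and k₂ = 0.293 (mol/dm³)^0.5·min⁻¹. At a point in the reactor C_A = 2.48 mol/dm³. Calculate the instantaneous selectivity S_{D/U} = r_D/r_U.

S_{D/U} = r_D/r_U = (k₁·C_A^1.5)/(k₂·C_A^0.5) = (k₁/k₂)·C_A.
= (0.304×2.480^1.5) / (0.293×2.480^0.5) = 1.187/0.4614 = 2.57.
Since the desired path is higher order in A, keeping C_A high (PFR or concentrated feed) favours D.

2.57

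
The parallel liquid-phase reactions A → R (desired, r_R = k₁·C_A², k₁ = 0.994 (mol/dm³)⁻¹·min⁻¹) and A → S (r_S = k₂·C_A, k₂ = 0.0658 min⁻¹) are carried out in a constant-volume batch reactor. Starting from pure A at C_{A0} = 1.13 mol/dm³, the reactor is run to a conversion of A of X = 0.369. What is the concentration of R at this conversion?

0.389 mol/dm³

C_A = C_{A0}(1−X) = 0.7130 mol/dm³.
Along a PFR/batch, dC_S/dC_A = −r_S/(r_R+r_S) = −k₂/(k₂+k₁·C_A).
Integrating from C_{A0} to C_A: C_S = (0.0658/0.994)·ln[(0.0658+0.994·1.13)/(0.0658+0.994·0.713)] = 0.06620·ln(1.189/0.7746) = 0.02837 mol/dm³.
Then C_R = (C_{A0}−C_A) − C_S = 0.4170 − 0.02837 = 0.3886 mol/dm³.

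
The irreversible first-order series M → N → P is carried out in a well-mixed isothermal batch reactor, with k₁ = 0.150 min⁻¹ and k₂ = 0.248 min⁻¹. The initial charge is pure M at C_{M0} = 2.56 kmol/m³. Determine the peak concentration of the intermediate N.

0.717 kmol/m³

Evaluating C_N at t_opt = ln(k₂/k₁)/(k₂−k₁) gives C_{N,max}/C_{M0} = (k₁/k₂)^[k₂/(k₂−k₁)].
= (0.150/0.248)^(0.248/(0.248−0.150)) = (0.6048)^(2.531) = 0.2802.
C_{N,max} = 0.2802×2.56 = 0.717 kmol/m³.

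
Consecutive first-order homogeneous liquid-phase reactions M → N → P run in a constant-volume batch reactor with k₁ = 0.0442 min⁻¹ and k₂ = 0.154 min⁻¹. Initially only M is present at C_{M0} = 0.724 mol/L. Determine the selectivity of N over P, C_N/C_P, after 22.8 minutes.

The intermediate concentration in a first-order A→B→C sequence is C_N = k₁C_{M0}(e^(−k₁t) − e^(−k₂t))/(k₂−k₁).
e^(−k₁t) = e^(−0.0442×22.8) = e^(−1.008) = 0.3650; e^(−k₂t) = e^(−3.511) = 0.02986.
C_N = 0.0442×0.724/(0.154−0.0442) × (0.3650−0.02986) = 0.2914×0.3352 = 0.09769 mol/L.
C_M = C_{M0}e^(−k₁t) = 0.2643 mol/L, so C_P = C_{M0}−C_M−C_N = 0.3620 mol/L; C_N/C_P = 0.270.

0.270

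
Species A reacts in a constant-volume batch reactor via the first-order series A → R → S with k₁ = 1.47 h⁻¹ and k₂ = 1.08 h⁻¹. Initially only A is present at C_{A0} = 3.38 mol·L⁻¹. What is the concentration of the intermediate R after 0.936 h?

Solving the coupled first-order balances gives C_R(t) = [k₁/(k₂−k₁)]·C_{A0}·(e^(−k₁t) − e^(−k₂t)).
e^(−k₁t) = e^(−1.47×0.936) = e^(−1.376) = 0.2526; e^(−k₂t) = e^(−1.011) = 0.3639.
C_R = 1.47×3.38/(1.08−1.47) × (0.2526−0.3639) = (-12.74)×(-0.1113) = 1.418 mol·L⁻¹.

1.42 mol·L⁻¹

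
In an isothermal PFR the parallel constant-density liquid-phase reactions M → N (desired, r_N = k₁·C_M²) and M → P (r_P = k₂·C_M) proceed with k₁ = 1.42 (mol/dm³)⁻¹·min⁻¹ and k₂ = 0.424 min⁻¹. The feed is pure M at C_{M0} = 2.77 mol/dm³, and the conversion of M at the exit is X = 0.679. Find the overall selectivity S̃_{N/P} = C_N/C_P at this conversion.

5.64

C_M = C_{M0}(1−X) = 0.8892 mol/dm³.
Along a PFR/batch, dC_P/dC_M = −r_P/(r_N+r_P) = −k₂/(k₂+k₁·C_M).
Integrating from C_{M0} to C_M: C_P = (0.424/1.42)·ln[(0.424+1.42·2.77)/(0.424+1.42·0.889)] = 0.2986·ln(4.357/1.687) = 0.2834 mol/dm³.
Then C_N = (C_{M0}−C_M) − C_P = 1.881 − 0.2834 = 1.597 mol/dm³.
S̃_{N/P} = C_N/C_P = 1.597/0.2834 = 5.64.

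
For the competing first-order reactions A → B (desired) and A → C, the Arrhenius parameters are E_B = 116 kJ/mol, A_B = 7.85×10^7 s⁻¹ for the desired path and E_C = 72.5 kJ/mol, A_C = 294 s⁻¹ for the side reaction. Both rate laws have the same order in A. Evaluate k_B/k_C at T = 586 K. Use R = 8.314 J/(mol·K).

With equal orders, S_{B/C} = k_B/k_C = (A_B/A_C)·exp[(E_C−E_B)/(RT)].
(E_C−E_B)/(RT) = (72.5−116)×10³/(8.314×586) = -43500/4872 = -8.929.
k_B/k_C = (7.85×10^7/294)·exp(-8.929) = 2.670×10^5 × 1.325×10^-4 = 35.4.
Since E_B > E_C, raising the temperature improves selectivity toward B.

35.4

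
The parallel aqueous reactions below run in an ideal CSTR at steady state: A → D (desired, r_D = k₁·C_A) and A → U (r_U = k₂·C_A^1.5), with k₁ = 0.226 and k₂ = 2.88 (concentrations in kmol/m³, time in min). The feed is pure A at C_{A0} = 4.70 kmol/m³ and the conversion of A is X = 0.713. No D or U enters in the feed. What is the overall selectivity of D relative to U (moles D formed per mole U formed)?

0.0676

Exit C_A = C_{A0}(1−X) = 4.70×0.287 = 1.349 kmol/m³.
In a CSTR the entire volume is at exit conditions, so r_D = 0.226×1.349 = 0.3049 and r_U = 2.88×1.349^1.5 = 4.512.
Overall selectivity = C_D/C_U = r_Dτ/(r_Uτ) = r_D/r_U = 0.0676.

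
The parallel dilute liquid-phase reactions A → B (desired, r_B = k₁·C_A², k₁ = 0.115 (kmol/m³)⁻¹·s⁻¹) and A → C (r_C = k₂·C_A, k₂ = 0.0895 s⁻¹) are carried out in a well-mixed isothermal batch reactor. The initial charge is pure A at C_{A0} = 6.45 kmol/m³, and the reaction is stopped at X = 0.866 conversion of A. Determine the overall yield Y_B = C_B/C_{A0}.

0.687

C_A = C_{A0}(1−X) = 0.8643 kmol/m³.
Along a PFR/batch, dC_C/dC_A = −r_C/(r_B+r_C) = −k₂/(k₂+k₁·C_A).
Integrating from C_{A0} to C_A: C_C = (0.0895/0.115)·ln[(0.0895+0.115·6.45)/(0.0895+0.115·0.864)] = 0.7783·ln(0.8313/0.1889) = 1.153 kmol/m³.
Then C_B = (C_{A0}−C_A) − C_C = 5.586 − 1.153 = 4.433 kmol/m³.
Y_B = C_B/C_{A0} = 4.433/6.45 = 0.687.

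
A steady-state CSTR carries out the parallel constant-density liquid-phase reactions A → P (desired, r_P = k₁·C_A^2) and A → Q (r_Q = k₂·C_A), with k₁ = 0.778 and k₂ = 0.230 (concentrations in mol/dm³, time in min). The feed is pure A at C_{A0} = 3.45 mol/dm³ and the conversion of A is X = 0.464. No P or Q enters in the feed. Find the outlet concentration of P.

Exit C_A = C_{A0}(1−X) = 3.45×0.536 = 1.849 mol/dm³.
Rates in a CSTR are evaluated at the outlet concentration: r_P = 0.778×1.849^2 = 2.660, r_Q = 0.230×1.849 = 0.4253.
Fraction of consumed A going to P: r_P/(r_P+r_Q) = 0.8622.
C_P = 0.8622·C_{A0}·X = 0.8622×3.45×0.464 = 1.38 mol/dm³.

1.38 mol/dm³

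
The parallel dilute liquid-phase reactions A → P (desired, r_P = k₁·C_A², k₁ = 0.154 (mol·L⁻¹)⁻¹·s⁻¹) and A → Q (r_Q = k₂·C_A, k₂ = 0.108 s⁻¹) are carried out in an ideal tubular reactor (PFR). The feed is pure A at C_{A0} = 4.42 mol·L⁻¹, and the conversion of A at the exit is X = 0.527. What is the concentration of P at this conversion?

1.90 mol·L⁻¹

C_A = C_{A0}(1−X) = 2.091 mol·L⁻¹.
Along a PFR/batch, dC_Q/dC_A = −r_Q/(r_P+r_Q) = −k₂/(k₂+k₁·C_A).
Integrating from C_{A0} to C_A: C_Q = (0.108/0.154)·ln[(0.108+0.154·4.42)/(0.108+0.154·2.09)] = 0.7013·ln(0.7887/0.4300) = 0.4255 mol·L⁻¹.
Then C_P = (C_{A0}−C_A) − C_Q = 2.329 − 0.4255 = 1.904 mol·L⁻¹.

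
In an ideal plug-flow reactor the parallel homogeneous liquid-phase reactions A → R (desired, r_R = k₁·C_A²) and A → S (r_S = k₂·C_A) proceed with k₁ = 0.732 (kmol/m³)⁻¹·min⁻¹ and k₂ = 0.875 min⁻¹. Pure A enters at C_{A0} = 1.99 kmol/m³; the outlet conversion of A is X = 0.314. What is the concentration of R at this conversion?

0.364 kmol/m³

C_A = C_{A0}(1−X) = 1.365 kmol/m³.
Along a PFR/batch, dC_S/dC_A = −r_S/(r_R+r_S) = −k₂/(k₂+k₁·C_A).
Integrating from C_{A0} to C_A: C_S = (0.875/0.732)·ln[(0.875+0.732·1.99)/(0.875+0.732·1.37)] = 1.195·ln(2.332/1.874) = 0.2610 kmol/m³.
Then C_R = (C_{A0}−C_A) − C_S = 0.6249 − 0.2610 = 0.3638 kmol/m³.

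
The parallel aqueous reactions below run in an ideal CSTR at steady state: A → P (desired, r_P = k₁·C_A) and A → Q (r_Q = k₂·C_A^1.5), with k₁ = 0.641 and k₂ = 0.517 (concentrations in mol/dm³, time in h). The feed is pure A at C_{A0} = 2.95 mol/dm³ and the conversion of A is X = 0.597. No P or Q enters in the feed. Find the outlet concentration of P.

0.937 mol/dm³

Exit C_A = C_{A0}(1−X) = 2.95×0.403 = 1.189 mol/dm³.
Rates in a CSTR are evaluated at the outlet concentration: r_P = 0.641×1.189 = 0.7621, r_Q = 0.517×1.189^1.5 = 0.6702.
Fraction of consumed A going to P: r_P/(r_P+r_Q) = 0.5321.
C_P = 0.5321·C_{A0}·X = 0.5321×2.95×0.597 = 0.937 mol/dm³.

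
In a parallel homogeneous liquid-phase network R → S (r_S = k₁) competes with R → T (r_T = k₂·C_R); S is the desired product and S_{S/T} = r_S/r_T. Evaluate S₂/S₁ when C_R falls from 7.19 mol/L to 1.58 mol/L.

4.55

S_{S/T} = (k₁/k₂)·C_R⁻¹, so S₂/S₁ = (C_{R,2}/C_{R,1})⁻¹.
= 7.19/1.58 = 4.55.
Selectivity toward S rises as C_R falls — low-concentration operation is favoured.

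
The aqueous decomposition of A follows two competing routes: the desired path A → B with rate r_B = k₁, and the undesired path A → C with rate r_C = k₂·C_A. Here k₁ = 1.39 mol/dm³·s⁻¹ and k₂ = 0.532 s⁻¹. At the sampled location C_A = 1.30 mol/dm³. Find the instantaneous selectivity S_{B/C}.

2.01

S_{B/C} = r_B/r_C = (k₁)/(k₂·C_A) = (k₁/k₂)·C_A⁻¹.
= (1.39) / (0.532×1.300) = 1.390/0.6916 = 2.01.
The undesired path is higher order in A, so low C_A (CSTR or dilute feed) favours B.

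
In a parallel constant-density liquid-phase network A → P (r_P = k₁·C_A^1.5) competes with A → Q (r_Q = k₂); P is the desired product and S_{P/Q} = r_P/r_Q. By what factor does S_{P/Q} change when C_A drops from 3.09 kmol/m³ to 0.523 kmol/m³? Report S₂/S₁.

S_{P/Q} = (k₁/k₂)·C_A^1.5, so S₂/S₁ = (C_{A,2}/C_{A,1})^1.5.
= (0.523/3.09)^1.5 = (0.1693)^1.5 = 0.0696.
Selectivity toward P falls as C_A falls — high-concentration operation is favoured.

0.0696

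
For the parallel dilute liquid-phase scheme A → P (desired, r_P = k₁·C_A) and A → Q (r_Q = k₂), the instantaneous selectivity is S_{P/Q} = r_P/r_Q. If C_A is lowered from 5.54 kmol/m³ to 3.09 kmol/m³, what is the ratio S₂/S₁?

S_{P/Q} = (k₁/k₂)·C_A, so S₂/S₁ = (C_{A,2}/C_{A,1}).
= 3.09/5.54 = 0.558.
Selectivity toward P falls as C_A falls — high-concentration operation is favoured.

0.558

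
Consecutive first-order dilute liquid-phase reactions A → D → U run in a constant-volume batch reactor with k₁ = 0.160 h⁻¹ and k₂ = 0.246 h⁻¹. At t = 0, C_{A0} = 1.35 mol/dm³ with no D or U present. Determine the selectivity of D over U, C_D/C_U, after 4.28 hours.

1.40

The intermediate concentration in a first-order A→B→C sequence is C_D = k₁C_{A0}(e^(−k₁t) − e^(−k₂t))/(k₂−k₁).
e^(−k₁t) = e^(−0.160×4.28) = e^(−0.6848) = 0.5042; e^(−k₂t) = e^(−1.053) = 0.3489.
C_D = 0.160×1.35/(0.246−0.160) × (0.5042−0.3489) = 2.512×0.1553 = 0.3900 mol/dm³.
C_A = C_{A0}e^(−k₁t) = 0.6807 mol/dm³, so C_U = C_{A0}−C_A−C_D = 0.2794 mol/dm³; C_D/C_U = 1.40.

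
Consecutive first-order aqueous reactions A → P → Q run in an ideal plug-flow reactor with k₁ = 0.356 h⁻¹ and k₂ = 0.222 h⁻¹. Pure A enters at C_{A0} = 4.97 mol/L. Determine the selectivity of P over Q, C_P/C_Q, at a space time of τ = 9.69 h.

0.302

For first-order series with pure A initially, C_P(τ) = k₁C_{A0}/(k₂−k₁)·(e^(−k₁τ) − e^(−k₂τ)).
e^(−k₁τ) = e^(−0.356×9.69) = e^(−3.450) = 0.03176; e^(−k₂τ) = e^(−2.151) = 0.1163.
C_P = 0.356×4.97/(0.222−0.356) × (0.03176−0.1163) = (-13.20)×(-0.08459) = 1.117 mol/L.
C_A = C_{A0}e^(−k₁τ) = 0.1578 mol/L, so C_Q = C_{A0}−C_A−C_P = 3.695 mol/L; C_P/C_Q = 0.302.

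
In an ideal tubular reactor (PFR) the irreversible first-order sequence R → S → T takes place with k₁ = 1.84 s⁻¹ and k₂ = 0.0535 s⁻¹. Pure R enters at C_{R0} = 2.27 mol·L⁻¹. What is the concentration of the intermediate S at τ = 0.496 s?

Solving the coupled first-order balances gives C_S(τ) = [k₁/(k₂−k₁)]·C_{R0}·(e^(−k₁τ) − e^(−k₂τ)).
e^(−k₁τ) = e^(−1.84×0.496) = e^(−0.9126) = 0.4015; e^(−k₂τ) = e^(−0.02654) = 0.9738.
C_S = 1.84×2.27/(0.0535−1.84) × (0.4015−0.9738) = (-2.338)×(-0.5724) = 1.338 mol·L⁻¹.

1.34 mol·L⁻¹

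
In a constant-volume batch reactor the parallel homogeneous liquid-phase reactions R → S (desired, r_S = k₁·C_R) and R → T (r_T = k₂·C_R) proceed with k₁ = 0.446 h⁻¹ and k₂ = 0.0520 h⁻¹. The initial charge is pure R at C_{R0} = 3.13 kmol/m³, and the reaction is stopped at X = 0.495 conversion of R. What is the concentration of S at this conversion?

C_R = C_{R0}(1−X) = 1.581 kmol/m³.
Both paths are first order in R, so the instantaneous fraction to S is constant: dC_S/d(−C_R) = k₁/(k₁+k₂) = 0.8956.
C_S = 0.8956·(C_{R0}−C_R) = 0.8956×1.549 = 1.39 kmol/m³.

1.39 kmol/m³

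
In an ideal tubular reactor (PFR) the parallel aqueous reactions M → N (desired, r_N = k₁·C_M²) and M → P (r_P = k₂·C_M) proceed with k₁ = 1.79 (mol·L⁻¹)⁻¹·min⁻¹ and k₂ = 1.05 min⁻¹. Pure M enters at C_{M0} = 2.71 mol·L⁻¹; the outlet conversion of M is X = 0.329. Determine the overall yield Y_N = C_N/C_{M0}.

0.261

C_M = C_{M0}(1−X) = 1.818 mol·L⁻¹.
Along a PFR/batch, dC_P/dC_M = −r_P/(r_N+r_P) = −k₂/(k₂+k₁·C_M).
Integrating from C_{M0} to C_M: C_P = (1.05/1.79)·ln[(1.05+1.79·2.71)/(1.05+1.79·1.82)] = 0.5866·ln(5.901/4.305) = 0.1850 mol·L⁻¹.
Then C_N = (C_{M0}−C_M) − C_P = 0.8916 − 0.1850 = 0.7066 mol·L⁻¹.
Y_N = C_N/C_{M0} = 0.7066/2.71 = 0.261.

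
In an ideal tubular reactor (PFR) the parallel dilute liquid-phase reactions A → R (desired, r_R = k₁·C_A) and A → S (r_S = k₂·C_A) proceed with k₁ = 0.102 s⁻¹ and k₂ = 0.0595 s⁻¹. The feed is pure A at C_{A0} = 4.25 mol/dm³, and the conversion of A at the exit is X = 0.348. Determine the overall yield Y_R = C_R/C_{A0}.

C_A = C_{A0}(1−X) = 2.771 mol/dm³.
Both paths are first order in A, so the instantaneous fraction to R is constant: dC_R/d(−C_A) = k₁/(k₁+k₂) = 0.6316.
C_R = 0.6316·(C_{A0}−C_A) = 0.6316×1.479 = 0.934 mol/dm³.
Y_R = C_R/C_{A0} = 0.9341/4.25 = 0.220.

0.220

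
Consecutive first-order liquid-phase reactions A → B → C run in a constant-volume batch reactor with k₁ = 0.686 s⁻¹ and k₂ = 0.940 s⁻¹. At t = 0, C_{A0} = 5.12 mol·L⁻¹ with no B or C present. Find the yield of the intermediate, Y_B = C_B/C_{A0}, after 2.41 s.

For first-order series with pure A initially, C_B(t) = k₁C_{A0}/(k₂−k₁)·(e^(−k₁t) − e^(−k₂t)).
e^(−k₁t) = e^(−0.686×2.41) = e^(−1.653) = 0.1914; e^(−k₂t) = e^(−2.265) = 0.1038.
C_B = 0.686×5.12/(0.940−0.686) × (0.1914−0.1038) = 13.83×0.08764 = 1.212 mol·L⁻¹.
Y_B = C_B/C_{A0} = 1.212/5.12 = 0.237.

0.237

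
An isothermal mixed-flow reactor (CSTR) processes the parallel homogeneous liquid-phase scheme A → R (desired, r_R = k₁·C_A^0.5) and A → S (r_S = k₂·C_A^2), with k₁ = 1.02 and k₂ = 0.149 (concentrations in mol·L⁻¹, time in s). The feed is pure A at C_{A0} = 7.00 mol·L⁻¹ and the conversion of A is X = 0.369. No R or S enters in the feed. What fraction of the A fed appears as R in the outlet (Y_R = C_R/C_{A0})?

Exit C_A = C_{A0}(1−X) = 7.00×0.631 = 4.417 mol·L⁻¹.
Rates in a CSTR are evaluated at the outlet concentration: r_R = 1.02×4.417^0.5 = 2.144, r_S = 0.149×4.417^2 = 2.907.
Fraction of consumed A going to R: r_R/(r_R+r_S) = 0.4244.
C_R = 0.4244·C_{A0}·X = 0.4244×7.00×0.369 = 1.10 mol·L⁻¹; Y_R = C_R/C_{A0} = 0.157.

0.157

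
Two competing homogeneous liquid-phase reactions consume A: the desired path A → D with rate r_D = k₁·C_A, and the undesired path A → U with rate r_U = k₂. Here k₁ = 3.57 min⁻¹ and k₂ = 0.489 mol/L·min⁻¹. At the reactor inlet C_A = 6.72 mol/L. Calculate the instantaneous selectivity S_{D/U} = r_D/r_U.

S_{D/U} = r_D/r_U = (k₁·C_A)/(k₂) = (k₁/k₂)·C_A.
= (3.57×6.720) / (0.489) = 23.99/0.4890 = 49.1.
Since the desired path is higher order in A, keeping C_A high (PFR or concentrated feed) favours D.

49.1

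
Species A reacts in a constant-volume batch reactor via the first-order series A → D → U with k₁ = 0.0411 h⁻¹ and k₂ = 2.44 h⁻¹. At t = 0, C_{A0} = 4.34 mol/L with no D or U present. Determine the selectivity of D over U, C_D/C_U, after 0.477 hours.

1.44

Solving the coupled first-order balances gives C_D(t) = [k₁/(k₂−k₁)]·C_{A0}·(e^(−k₁t) − e^(−k₂t)).
e^(−k₁t) = e^(−0.0411×0.477) = e^(−0.01960) = 0.9806; e^(−k₂t) = e^(−1.164) = 0.3123.
C_D = 0.0411×4.34/(2.44−0.0411) × (0.9806−0.3123) = 0.07436×0.6683 = 0.04969 mol/L.
C_A = C_{A0}e^(−k₁t) = 4.256 mol/L, so C_U = C_{A0}−C_A−C_D = 0.03456 mol/L; C_D/C_U = 1.44.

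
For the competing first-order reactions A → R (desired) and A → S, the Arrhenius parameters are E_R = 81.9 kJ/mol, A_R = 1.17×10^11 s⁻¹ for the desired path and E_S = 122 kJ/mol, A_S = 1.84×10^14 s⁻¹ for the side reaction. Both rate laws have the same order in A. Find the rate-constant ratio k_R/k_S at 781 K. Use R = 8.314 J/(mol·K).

k_R/k_S = (A_R/A_S)·exp[−(E_R−E_S)/(RT)] = (A_R/A_S)·exp[(E_S−E_R)/(RT)].
(E_S−E_R)/(RT) = (122−81.9)×10³/(8.314×781) = 40100/6493 = 6.176.
k_R/k_S = (1.17×10^11/1.84×10^14)·exp(6.176) = 6.359×10^-4 × 480.9 = 0.306.
Since E_R < E_S, lowering the temperature improves selectivity toward R.

0.306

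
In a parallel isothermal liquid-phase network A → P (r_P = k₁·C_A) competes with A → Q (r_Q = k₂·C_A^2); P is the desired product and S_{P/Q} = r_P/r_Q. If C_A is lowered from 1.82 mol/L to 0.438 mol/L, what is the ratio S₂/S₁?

4.16

S_{P/Q} = (k₁/k₂)·C_A⁻¹, so S₂/S₁ = (C_{A,2}/C_{A,1})⁻¹.
= 1.82/0.438 = 4.16.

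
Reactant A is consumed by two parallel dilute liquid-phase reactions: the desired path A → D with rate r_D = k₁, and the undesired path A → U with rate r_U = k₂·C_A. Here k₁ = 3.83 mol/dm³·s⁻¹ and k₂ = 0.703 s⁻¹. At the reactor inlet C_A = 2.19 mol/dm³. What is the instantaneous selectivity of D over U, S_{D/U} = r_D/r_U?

S_{D/U} = r_D/r_U = (k₁)/(k₂·C_A) = (k₁/k₂)·C_A⁻¹.
= (3.83) / (0.703×2.190) = 3.830/1.540 = 2.49.
The undesired path is higher order in A, so low C_A (CSTR or dilute feed) favours D.

2.49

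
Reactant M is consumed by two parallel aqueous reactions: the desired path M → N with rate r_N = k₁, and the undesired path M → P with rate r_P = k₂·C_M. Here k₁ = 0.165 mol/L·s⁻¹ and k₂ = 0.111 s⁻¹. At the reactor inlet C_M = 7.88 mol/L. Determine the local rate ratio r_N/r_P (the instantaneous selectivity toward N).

0.189

S_{N/P} = r_N/r_P = (k₁)/(k₂·C_M) = (k₁/k₂)·C_M⁻¹.
= (0.165) / (0.111×7.880) = 0.1650/0.8747 = 0.189.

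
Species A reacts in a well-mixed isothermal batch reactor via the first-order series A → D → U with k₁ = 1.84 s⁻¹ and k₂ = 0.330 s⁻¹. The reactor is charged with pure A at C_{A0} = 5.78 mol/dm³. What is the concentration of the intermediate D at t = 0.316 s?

2.41 mol/dm³

The intermediate concentration in a first-order A→B→C sequence is C_D = k₁C_{A0}(e^(−k₁t) − e^(−k₂t))/(k₂−k₁).
e^(−k₁t) = e^(−1.84×0.316) = e^(−0.5814) = 0.5591; e^(−k₂t) = e^(−0.1043) = 0.9010.
C_D = 1.84×5.78/(0.330−1.84) × (0.5591−0.9010) = (-7.043)×(-0.3419) = 2.408 mol/dm³.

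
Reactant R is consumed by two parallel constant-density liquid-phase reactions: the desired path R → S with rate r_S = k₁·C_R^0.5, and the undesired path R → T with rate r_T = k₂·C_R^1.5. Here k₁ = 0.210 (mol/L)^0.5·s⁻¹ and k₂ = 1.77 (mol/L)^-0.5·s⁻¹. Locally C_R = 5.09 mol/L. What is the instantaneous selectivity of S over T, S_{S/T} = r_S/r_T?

0.0233

S_{S/T} = r_S/r_T = (k₁·C_R^0.5)/(k₂·C_R^1.5) = (k₁/k₂)·C_R⁻¹.
= (0.210×5.090^0.5) / (1.77×5.090^1.5) = 0.4738/20.33 = 0.0233.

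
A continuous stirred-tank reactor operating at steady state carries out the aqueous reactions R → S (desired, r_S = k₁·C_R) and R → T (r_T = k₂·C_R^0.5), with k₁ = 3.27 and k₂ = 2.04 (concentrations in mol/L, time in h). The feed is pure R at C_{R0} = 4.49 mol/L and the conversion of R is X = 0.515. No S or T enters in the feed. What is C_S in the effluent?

Exit C_R = C_{R0}(1−X) = 4.49×0.485 = 2.178 mol/L.
Rates in a CSTR are evaluated at the outlet concentration: r_S = 3.27×2.178 = 7.121, r_T = 2.04×2.178^0.5 = 3.010.
Fraction of consumed R going to S: r_S/(r_S+r_T) = 0.7029.
C_S = 0.7029·C_{R0}·X = 0.7029×4.49×0.515 = 1.63 mol/L.

1.63 mol/L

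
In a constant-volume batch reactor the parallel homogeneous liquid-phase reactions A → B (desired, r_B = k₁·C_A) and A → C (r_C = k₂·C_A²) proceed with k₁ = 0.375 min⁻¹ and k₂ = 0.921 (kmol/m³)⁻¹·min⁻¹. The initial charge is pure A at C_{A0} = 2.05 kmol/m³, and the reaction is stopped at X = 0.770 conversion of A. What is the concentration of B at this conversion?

0.419 kmol/m³

C_A = C_{A0}(1−X) = 0.4715 kmol/m³.
Along a PFR/batch, dC_B/dC_A = −r_B/(r_B+r_C) = −k₁/(k₁+k₂·C_A).
Integrating from C_{A0} to C_A: C_B = (0.375/0.921)·ln[(0.375+0.921·2.05)/(0.375+0.921·0.471)] = 0.4072·ln(2.263/0.8093) = 0.4187 kmol/m³.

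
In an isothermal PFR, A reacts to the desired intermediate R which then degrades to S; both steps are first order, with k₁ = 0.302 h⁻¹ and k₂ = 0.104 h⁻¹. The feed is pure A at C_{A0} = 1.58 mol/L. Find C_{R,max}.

At the optimum, C_{R,max}/C_{A0} = (k₁/k₂)^[k₂/(k₂−k₁)].
= (0.302/0.104)^(0.104/(0.104−0.302)) = (2.904)^(-0.5253) = 0.5712.
C_{R,max} = 0.5712×1.58 = 0.903 mol/L.

0.903 mol/L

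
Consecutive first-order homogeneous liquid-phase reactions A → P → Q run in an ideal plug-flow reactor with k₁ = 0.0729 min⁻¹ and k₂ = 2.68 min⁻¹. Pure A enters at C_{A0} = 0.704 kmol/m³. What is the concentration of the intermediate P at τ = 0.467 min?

0.0134 kmol/m³

Solving the coupled first-order balances gives C_P(τ) = [k₁/(k₂−k₁)]·C_{A0}·(e^(−k₁τ) − e^(−k₂τ)).
e^(−k₁τ) = e^(−0.0729×0.467) = e^(−0.03404) = 0.9665; e^(−k₂τ) = e^(−1.252) = 0.2861.
C_P = 0.0729×0.704/(2.68−0.0729) × (0.9665−0.2861) = 0.01969×0.6805 = 0.01340 kmol/m³.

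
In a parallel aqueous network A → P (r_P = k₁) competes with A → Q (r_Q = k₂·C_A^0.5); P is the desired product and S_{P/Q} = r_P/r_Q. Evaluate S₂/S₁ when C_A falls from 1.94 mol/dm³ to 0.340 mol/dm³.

2.39

S_{P/Q} = (k₁/k₂)·C_A^-0.5, so S₂/S₁ = (C_{A,2}/C_{A,1})^-0.5.
= (0.340/1.94)^(-0.5) = (0.1753)^(-0.5) = 2.39.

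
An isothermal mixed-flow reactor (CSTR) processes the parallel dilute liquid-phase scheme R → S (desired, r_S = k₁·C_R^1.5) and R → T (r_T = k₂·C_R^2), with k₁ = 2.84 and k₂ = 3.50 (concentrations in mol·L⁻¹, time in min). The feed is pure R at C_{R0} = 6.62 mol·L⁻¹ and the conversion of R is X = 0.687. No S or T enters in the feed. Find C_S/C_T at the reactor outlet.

0.564

Exit C_R = C_{R0}(1−X) = 6.62×0.313 = 2.072 mol·L⁻¹.
In a CSTR the entire volume is at exit conditions, so r_S = 2.84×2.072^1.5 = 8.471 and r_T = 3.50×2.072^2 = 15.03.
Overall selectivity = C_S/C_T = r_Sτ/(r_Tτ) = r_S/r_T = 0.564.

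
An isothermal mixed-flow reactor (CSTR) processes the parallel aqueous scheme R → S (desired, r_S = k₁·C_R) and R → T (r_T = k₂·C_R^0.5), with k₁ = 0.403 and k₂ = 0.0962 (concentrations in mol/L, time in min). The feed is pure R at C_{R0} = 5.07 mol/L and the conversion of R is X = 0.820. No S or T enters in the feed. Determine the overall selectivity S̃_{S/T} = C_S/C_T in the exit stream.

Exit C_R = C_{R0}(1−X) = 5.07×0.180 = 0.9126 mol/L.
A CSTR operates uniformly at the exit composition, giving r_S = 0.3678 and r_T = 0.09190 (each k·C_R^n at C_R = 0.9126).
Overall selectivity = C_S/C_T = r_Sτ/(r_Tτ) = r_S/r_T = 4.00.

4.00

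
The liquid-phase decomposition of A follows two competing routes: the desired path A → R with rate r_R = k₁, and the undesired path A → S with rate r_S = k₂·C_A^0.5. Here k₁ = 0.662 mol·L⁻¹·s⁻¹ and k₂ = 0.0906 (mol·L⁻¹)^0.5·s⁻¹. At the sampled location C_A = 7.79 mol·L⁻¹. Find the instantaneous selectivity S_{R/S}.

2.62

S_{R/S} = r_R/r_S = (k₁)/(k₂·C_A^0.5) = (k₁/k₂)·C_A^-0.5.
= (0.662) / (0.0906×7.790^0.5) = 0.6620/0.2529 = 2.62.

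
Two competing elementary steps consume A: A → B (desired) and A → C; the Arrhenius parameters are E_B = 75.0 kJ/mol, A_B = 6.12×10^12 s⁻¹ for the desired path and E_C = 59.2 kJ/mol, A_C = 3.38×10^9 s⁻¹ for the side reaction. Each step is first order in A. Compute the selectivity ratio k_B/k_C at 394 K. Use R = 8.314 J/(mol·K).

14.6

With equal orders, S_{B/C} = k_B/k_C = (A_B/A_C)·exp[(E_C−E_B)/(RT)].
(E_C−E_B)/(RT) = (59.2−75.0)×10³/(8.314×394) = -15800/3276 = -4.823.
k_B/k_C = (6.12×10^12/3.38×10^9)·exp(-4.823) = 1811 × 0.008040 = 14.6.
Since E_B > E_C, raising the temperature improves selectivity toward B.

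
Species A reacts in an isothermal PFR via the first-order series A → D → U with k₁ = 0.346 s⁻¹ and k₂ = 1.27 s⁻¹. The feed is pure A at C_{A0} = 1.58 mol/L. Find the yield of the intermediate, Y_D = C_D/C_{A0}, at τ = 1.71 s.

0.165

The intermediate concentration in a first-order A→B→C sequence is C_D = k₁C_{A0}(e^(−k₁τ) − e^(−k₂τ))/(k₂−k₁).
e^(−k₁τ) = e^(−0.346×1.71) = e^(−0.5917) = 0.5534; e^(−k₂τ) = e^(−2.172) = 0.1140.
C_D = 0.346×1.58/(1.27−0.346) × (0.5534−0.1140) = 0.5916×0.4394 = 0.2600 mol/L.
Y_D = C_D/C_{A0} = 0.2600/1.58 = 0.165.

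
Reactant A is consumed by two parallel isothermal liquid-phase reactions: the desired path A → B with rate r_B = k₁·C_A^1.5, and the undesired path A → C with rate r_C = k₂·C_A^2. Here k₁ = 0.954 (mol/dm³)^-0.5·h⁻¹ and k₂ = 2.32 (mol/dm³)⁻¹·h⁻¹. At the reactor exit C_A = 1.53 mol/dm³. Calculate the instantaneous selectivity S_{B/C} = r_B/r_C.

S_{B/C} = r_B/r_C = (k₁·C_A^1.5)/(k₂·C_A^2) = (k₁/k₂)·C_A^-0.5.
= (0.954×1.530^1.5) / (2.32×1.530^2) = 1.805/5.431 = 0.332.
The undesired path is higher order in A, so low C_A (CSTR or dilute feed) favours B.

0.332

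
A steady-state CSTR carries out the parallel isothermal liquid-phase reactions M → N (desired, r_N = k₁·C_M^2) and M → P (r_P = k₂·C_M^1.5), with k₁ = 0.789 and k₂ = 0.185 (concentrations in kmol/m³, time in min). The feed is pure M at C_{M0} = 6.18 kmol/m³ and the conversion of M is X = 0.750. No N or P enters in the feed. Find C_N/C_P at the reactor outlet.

Exit C_M = C_{M0}(1−X) = 6.18×0.250 = 1.545 kmol/m³.
Rates in a CSTR are evaluated at the outlet concentration: r_N = 0.789×1.545^2 = 1.883, r_P = 0.185×1.545^1.5 = 0.3553.
Overall selectivity = C_N/C_P = r_Nτ/(r_Pτ) = r_N/r_P = 5.30.

5.30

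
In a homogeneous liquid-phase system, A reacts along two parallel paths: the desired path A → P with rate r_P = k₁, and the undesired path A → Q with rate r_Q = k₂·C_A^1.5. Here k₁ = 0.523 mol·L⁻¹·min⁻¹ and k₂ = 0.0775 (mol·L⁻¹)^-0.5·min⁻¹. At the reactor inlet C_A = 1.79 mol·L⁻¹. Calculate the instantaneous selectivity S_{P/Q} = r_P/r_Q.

S_{P/Q} = r_P/r_Q = (k₁)/(k₂·C_A^1.5) = (k₁/k₂)·C_A^-1.5.
= (0.523) / (0.0775×1.790^1.5) = 0.5230/0.1856 = 2.82.

2.82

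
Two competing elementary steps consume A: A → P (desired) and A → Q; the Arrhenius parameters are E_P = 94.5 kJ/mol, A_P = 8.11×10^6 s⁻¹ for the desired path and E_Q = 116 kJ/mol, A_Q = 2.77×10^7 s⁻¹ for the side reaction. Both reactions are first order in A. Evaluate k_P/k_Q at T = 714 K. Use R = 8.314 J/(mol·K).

11.0

With equal orders, S_{P/Q} = k_P/k_Q = (A_P/A_Q)·exp[(E_Q−E_P)/(RT)].
(E_Q−E_P)/(RT) = (116−94.5)×10³/(8.314×714) = 21500/5936 = 3.622.
k_P/k_Q = (8.11×10^6/2.77×10^7)·exp(3.622) = 0.2928 × 37.41 = 11.0.
Since E_P < E_Q, lowering the temperature improves selectivity toward P.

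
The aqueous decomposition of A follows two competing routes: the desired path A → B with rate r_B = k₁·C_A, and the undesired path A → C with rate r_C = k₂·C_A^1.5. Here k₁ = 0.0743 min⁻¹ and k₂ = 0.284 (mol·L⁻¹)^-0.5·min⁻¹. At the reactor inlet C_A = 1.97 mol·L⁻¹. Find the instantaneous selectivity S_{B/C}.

0.186

S_{B/C} = r_B/r_C = (k₁·C_A)/(k₂·C_A^1.5) = (k₁/k₂)·C_A^-0.5.
= (0.0743×1.970) / (0.284×1.970^1.5) = 0.1464/0.7853 = 0.186.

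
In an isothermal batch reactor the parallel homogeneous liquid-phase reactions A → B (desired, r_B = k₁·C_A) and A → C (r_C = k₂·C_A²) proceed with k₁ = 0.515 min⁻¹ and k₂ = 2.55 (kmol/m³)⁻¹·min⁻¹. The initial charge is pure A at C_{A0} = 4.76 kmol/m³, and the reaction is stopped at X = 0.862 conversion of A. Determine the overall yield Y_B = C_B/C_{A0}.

C_A = C_{A0}(1−X) = 0.6569 kmol/m³.
Along a PFR/batch, dC_B/dC_A = −r_B/(r_B+r_C) = −k₁/(k₁+k₂·C_A).
Integrating from C_{A0} to C_A: C_B = (0.515/2.55)·ln[(0.515+2.55·4.76)/(0.515+2.55·0.657)] = 0.2020·ln(12.65/2.190) = 0.3542 kmol/m³.
Y_B = C_B/C_{A0} = 0.3542/4.76 = 0.0744.

0.0744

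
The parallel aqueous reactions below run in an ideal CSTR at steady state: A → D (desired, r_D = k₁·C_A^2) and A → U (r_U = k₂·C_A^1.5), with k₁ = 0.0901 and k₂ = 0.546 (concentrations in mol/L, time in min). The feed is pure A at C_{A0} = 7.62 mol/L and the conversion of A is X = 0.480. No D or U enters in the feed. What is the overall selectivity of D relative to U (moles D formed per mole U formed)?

Exit C_A = C_{A0}(1−X) = 7.62×0.520 = 3.962 mol/L.
A CSTR operates uniformly at the exit composition, giving r_D = 1.415 and r_U = 4.307 (each k·C_A^n at C_A = 3.962).
Overall selectivity = C_D/C_U = r_Dτ/(r_Uτ) = r_D/r_U = 0.328.

0.328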